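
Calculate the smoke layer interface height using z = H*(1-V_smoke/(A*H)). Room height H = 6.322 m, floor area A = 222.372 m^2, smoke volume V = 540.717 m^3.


V/(A*H) = 0.38462
1 - 0.38462 = 0.61538
z = 6.322 * 0.61538 = 3.8904 m

3.8904 m


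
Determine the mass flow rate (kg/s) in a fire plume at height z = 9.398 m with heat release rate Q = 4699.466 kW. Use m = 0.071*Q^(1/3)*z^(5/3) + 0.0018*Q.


Q^(1/3) = 16.750
z^(5/3) = 41.853
First term = 0.071 * 16.750 * 41.853 = 49.774
Second term = 0.0018 * 4699.466 = 8.4590
m = 58.233 kg/s

58.233 kg/s


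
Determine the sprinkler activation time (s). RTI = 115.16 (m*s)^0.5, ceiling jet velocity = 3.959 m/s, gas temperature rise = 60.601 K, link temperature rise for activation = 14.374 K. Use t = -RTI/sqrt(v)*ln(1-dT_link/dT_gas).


dT_link/dT_gas = 0.23719
ln(1 - 0.23719) = -0.27075
t = -115.16 / sqrt(3.959) * -0.27075 = 15.670 s

15.670 s


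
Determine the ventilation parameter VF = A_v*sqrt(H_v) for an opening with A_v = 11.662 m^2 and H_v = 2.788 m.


sqrt(H_v) = 1.6697
VF = 11.662 * 1.6697 = 19.472 m^(5/2)

19.472 m^(5/2)


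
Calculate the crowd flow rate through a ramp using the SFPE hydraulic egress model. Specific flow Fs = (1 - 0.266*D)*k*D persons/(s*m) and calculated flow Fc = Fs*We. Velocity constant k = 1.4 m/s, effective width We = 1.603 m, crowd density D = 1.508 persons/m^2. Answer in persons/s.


1 - 0.266*D = 1 - 0.266*1.508 = 0.59887
Fs = 0.59887 * 1.4 * 1.508 = 1.2643 persons/(s*m)
Fc = 1.2643 * 1.603 = 2.0267 persons/s

2.0267 persons/s


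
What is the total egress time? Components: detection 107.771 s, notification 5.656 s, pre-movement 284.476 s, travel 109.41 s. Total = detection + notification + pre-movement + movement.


Total = 107.771 + 5.656 + 284.476 + 109.41 = 507.313 s

507.313 s


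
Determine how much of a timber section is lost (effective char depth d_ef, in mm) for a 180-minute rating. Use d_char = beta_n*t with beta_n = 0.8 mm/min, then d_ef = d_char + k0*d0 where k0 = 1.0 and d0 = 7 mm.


d_char = 0.8 * 180 = 144 mm
d_ef = 144 + 1.0*7 = 151 mm

151 mm


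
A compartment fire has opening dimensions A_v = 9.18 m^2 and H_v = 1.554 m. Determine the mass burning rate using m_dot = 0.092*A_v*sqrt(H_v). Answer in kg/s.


sqrt(H_v) = 1.2466
m_dot = 0.092 * 9.18 * 1.2466 = 1.0528 kg/s

1.0528 kg/s


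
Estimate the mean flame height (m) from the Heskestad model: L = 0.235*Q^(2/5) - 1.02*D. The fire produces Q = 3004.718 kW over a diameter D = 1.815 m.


Q^(2/5) = 24.611
0.235 * Q^(2/5) = 5.7835
1.02 * D = 1.8513
L = 3.9322 m

3.9322 m


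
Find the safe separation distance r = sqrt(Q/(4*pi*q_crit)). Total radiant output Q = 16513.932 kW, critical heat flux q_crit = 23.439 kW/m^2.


4*pi*q_crit = 294.54
Q/(4*pi*q_crit) = 56.066
r = sqrt(56.066) = 7.4877 m

7.4877 m


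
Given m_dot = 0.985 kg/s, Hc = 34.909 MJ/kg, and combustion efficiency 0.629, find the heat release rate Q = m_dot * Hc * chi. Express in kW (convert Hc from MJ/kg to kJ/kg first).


Hc = 34.909 MJ/kg = 34.909 * 1000 kJ/kg = 34909 kJ/kg
Q = 0.985 kg/s * 34909 kJ/kg * 0.629 = 21628 kW

21628 kW


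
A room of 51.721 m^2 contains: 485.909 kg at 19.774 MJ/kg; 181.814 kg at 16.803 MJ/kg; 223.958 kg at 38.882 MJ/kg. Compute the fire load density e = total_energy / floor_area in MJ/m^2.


Total energy = 485.909*19.774 + 181.814*16.803 + 223.958*38.882
= 9608.365 + 3055.021 + 8707.935
= 21371.32 MJ
e = 21371.32 / 51.721 = 413.20 MJ/m^2

413.20 MJ/m^2


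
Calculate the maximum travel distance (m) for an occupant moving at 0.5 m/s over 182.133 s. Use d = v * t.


d = 0.5 * 182.133 = 91.067 m

91.067 m


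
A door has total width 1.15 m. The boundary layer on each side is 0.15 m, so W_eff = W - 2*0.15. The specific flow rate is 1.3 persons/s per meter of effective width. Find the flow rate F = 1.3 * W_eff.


W_eff = 1.15 - 0.30 = 0.85 m
F = 1.3 * 0.85 = 1.105 persons/s

1.105 persons/s


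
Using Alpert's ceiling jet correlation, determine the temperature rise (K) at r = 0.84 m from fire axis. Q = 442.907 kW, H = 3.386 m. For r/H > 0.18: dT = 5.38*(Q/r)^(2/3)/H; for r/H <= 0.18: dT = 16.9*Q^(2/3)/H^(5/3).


r/H = 0.84 / 3.386 = 0.24808
r/H > 0.18, so dT = 5.38*(Q/r)^(2/3)/H
Q/r = 527.27
(Q/r)^(2/3) = 65.266
dT = 5.38 * 65.266 / 3.386 = 103.70 K

103.70 K


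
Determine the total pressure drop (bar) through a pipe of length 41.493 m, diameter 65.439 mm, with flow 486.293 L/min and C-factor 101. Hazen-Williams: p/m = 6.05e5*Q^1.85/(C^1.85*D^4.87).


Q^1.85 = 93489
C^1.85 = 5105.0
D^4.87 = 6.9683e+08
p/m = 0.015900 bar/m
p_total = 0.015900 * 41.493 = 0.65974 bar

0.65974 bar


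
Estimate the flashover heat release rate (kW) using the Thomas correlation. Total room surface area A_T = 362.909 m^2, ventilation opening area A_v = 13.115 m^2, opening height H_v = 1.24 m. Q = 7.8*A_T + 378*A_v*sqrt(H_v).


7.8*A_T = 2830.7
sqrt(H_v) = 1.1136
378*A_v*sqrt(H_v) = 5520.4
Q = 2830.7 + 5520.4 = 8351.1 kW

8351.1 kW


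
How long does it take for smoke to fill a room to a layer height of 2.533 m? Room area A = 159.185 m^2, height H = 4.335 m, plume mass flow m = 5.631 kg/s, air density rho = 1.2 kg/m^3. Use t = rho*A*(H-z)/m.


H - z = 1.802 m
t = 1.2 * 159.185 * 1.802 / 5.631 = 61.130 s

61.130 s


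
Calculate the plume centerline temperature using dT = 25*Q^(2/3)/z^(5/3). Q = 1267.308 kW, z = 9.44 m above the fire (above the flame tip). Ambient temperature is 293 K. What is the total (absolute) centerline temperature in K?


Q^(2/3) = 117.11
z^(5/3) = 42.165
dT = 25 * 117.11 / 42.165 = 69.434 K
T = 293 + 69.434 = 362.43 K

362.43 K


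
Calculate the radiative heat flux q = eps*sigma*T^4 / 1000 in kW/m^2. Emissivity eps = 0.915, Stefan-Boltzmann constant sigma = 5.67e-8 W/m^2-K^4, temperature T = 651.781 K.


T^4 = 1.8047e+11
q = 0.915 * 5.67e-8 * 1.8047e+11 / 1000 = 9.3629 kW/m^2

9.3629 kW/m^2


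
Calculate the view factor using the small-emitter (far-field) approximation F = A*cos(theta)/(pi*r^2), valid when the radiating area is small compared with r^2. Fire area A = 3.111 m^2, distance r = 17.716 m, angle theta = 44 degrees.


cos(44 deg) = 0.71934
pi*r^2 = 986.01
F = 3.111 * 0.71934 / 986.01 = 0.0022696

0.0022696


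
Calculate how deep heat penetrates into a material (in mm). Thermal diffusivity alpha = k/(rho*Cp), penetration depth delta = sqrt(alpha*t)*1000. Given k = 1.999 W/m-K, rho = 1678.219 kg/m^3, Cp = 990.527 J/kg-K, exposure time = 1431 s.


alpha = 1.999 / (1678.219 * 990.527) = 1.2025e-06 m^2/s
alpha * t = 0.0017208
delta = sqrt(0.0017208) * 1000 = 41.483 mm

41.483 mm


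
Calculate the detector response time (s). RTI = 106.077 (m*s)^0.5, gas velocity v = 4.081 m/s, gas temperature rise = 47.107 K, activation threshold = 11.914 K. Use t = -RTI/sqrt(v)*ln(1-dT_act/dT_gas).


dT_act/dT_gas = 0.25291
ln(1 - 0.25291) = -0.29157
t = -106.077 / sqrt(4.081) * -0.29157 = 15.310 s

15.310 s


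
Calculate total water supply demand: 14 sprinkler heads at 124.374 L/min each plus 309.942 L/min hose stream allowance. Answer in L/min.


Sprinkler demand = 14 * 124.374 = 1741.236 L/min
Total = 1741.236 + 309.942 = 2051.178 L/min

2051.178 L/min


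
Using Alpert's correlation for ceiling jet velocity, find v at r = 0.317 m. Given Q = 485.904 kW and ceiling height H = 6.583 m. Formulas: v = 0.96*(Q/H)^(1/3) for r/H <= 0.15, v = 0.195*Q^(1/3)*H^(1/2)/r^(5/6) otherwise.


r/H = 0.317 / 6.583 = 0.048154
r/H <= 0.15, so v = 0.96*(Q/H)^(1/3)
Q/H = 73.812
(Q/H)^(1/3) = 4.1948
v = 0.96 * 4.1948 = 4.0270 m/s

4.0270 m/s


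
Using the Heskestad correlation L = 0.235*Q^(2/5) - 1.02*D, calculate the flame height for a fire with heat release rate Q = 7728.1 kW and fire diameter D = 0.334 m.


Q^(2/5) = 35.911
0.235 * Q^(2/5) = 8.4391
1.02 * D = 0.34068
L = 8.0984 m

8.0984 m


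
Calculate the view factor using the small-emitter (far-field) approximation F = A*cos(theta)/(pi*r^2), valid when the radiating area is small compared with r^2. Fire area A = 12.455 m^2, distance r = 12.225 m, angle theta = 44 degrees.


cos(44 deg) = 0.71934
pi*r^2 = 469.51
F = 12.455 * 0.71934 / 469.51 = 0.019082

0.019082


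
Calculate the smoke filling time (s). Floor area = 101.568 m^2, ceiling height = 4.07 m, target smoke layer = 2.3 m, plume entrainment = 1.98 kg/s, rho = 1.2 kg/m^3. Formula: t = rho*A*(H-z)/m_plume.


H - z = 1.77 m
t = 1.2 * 101.568 * 1.77 / 1.98 = 108.95 s

108.95 s


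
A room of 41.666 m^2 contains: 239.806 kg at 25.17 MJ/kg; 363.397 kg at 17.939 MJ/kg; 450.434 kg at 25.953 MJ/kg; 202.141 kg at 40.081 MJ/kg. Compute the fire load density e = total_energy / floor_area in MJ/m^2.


Total energy = 239.806*25.17 + 363.397*17.939 + 450.434*25.953 + 202.141*40.081
= 6035.917 + 6518.979 + 11690.11 + 8102.013
= 32347.02 MJ
e = 32347.02 / 41.666 = 776.34 MJ/m^2

776.34 MJ/m^2


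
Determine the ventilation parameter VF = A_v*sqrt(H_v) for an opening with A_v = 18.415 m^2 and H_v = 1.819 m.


sqrt(H_v) = 1.3487
VF = 18.415 * 1.3487 = 24.836 m^(5/2)

24.836 m^(5/2)


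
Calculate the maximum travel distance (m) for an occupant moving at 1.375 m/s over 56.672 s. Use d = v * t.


d = 1.375 * 56.672 = 77.924 m

77.924 m


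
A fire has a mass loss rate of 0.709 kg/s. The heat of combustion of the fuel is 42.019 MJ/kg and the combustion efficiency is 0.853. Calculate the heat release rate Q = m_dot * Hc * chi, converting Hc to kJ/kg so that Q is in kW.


Hc = 42.019 MJ/kg = 42.019 * 1000 kJ/kg = 42019 kJ/kg
Q = 0.709 kg/s * 42019 kJ/kg * 0.853 = 25412 kW

25412 kW


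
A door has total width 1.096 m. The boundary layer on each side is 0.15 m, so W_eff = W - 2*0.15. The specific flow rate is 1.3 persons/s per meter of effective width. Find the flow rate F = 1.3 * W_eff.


W_eff = 1.096 - 0.30 = 0.796 m
F = 1.3 * 0.796 = 1.0348 persons/s

1.0348 persons/s


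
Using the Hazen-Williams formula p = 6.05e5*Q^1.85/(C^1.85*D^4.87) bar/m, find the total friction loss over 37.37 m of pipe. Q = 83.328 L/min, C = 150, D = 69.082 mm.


Q^1.85 = 3576.5
C^1.85 = 10611
D^4.87 = 9.0721e+08
p/m = 0.00022477 bar/m
p_total = 0.00022477 * 37.37 = 0.0083997 bar

0.0083997 bar


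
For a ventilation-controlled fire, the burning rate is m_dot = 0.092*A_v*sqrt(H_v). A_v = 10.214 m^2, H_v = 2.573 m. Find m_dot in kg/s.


sqrt(H_v) = 1.6041
m_dot = 0.092 * 10.214 * 1.6041 = 1.5073 kg/s

1.5073 kg/s


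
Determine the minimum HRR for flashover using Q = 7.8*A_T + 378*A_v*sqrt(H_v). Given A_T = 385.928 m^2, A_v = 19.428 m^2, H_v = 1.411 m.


7.8*A_T = 3010.2
sqrt(H_v) = 1.1879
378*A_v*sqrt(H_v) = 8723.4
Q = 3010.2 + 8723.4 = 11734 kW

11734 kW


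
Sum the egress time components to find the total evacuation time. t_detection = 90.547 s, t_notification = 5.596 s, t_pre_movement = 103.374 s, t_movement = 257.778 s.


Total = 90.547 + 5.596 + 103.374 + 257.778 = 457.295 s

457.295 s


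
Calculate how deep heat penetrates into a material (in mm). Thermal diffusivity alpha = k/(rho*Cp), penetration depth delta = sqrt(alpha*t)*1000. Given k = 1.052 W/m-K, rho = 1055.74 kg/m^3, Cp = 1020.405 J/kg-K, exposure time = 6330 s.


alpha = 1.052 / (1055.74 * 1020.405) = 9.7653e-07 m^2/s
alpha * t = 0.0061814
delta = sqrt(0.0061814) * 1000 = 78.622 mm

78.622 mm


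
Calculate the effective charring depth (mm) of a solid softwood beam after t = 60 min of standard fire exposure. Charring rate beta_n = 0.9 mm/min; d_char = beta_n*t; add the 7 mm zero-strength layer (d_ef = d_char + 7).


d_char = 0.9 * 60 = 54 mm
d_ef = 54 + 1.0*7 = 61 mm

61 mm


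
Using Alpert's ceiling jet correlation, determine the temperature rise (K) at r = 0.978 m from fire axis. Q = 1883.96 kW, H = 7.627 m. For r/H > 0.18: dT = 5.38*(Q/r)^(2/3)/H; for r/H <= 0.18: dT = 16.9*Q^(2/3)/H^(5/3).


r/H = 0.978 / 7.627 = 0.12823
r/H <= 0.18, so dT = 16.9*Q^(2/3)/H^(5/3)
Q^(2/3) = 152.54
H^(5/3) = 29.552
dT = 16.9 * 152.54 / 29.552 = 87.232 K

87.232 K


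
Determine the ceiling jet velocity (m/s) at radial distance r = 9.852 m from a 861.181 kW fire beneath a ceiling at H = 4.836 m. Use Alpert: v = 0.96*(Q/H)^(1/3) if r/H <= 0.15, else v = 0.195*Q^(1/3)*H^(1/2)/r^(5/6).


r/H = 9.852 / 4.836 = 2.0372
r/H > 0.15, so v = 0.195*Q^(1/3)*H^(1/2)/r^(5/6)
Q^(1/3) = 9.5140
H^(1/2) = 2.1991
r^(5/6) = 6.7288
v = 0.195 * 9.5140 * 2.1991 / 6.7288 = 0.60633 m/s

0.60633 m/s


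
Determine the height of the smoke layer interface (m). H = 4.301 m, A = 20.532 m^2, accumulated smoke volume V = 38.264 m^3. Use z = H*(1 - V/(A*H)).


V/(A*H) = 0.43330
1 - 0.43330 = 0.56670
z = 4.301 * 0.56670 = 2.4374 m

2.4374 m


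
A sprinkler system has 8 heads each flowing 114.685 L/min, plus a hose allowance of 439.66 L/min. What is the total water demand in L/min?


Sprinkler demand = 8 * 114.685 = 917.48 L/min
Total = 917.48 + 439.66 = 1357.14 L/min

1357.14 L/min


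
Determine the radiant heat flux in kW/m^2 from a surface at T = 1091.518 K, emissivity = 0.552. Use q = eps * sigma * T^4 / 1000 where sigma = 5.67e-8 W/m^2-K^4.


T^4 = 1.4195e+12
q = 0.552 * 5.67e-8 * 1.4195e+12 / 1000 = 44.427 kW/m^2

44.427 kW/m^2


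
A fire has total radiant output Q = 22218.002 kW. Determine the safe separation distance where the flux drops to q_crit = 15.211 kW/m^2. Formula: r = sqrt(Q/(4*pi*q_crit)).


4*pi*q_crit = 191.15
Q/(4*pi*q_crit) = 116.24
r = sqrt(116.24) = 10.781 m

10.781 m


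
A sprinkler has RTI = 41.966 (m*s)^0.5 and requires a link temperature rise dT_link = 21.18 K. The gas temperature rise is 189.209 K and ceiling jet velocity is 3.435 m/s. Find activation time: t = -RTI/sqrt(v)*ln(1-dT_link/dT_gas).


dT_link/dT_gas = 0.11194
ln(1 - 0.11194) = -0.11872
t = -41.966 / sqrt(3.435) * -0.11872 = 2.6881 s

2.6881 s


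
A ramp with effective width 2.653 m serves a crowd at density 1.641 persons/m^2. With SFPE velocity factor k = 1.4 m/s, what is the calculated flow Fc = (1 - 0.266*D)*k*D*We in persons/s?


1 - 0.266*D = 1 - 0.266*1.641 = 0.56349
Fs = 0.56349 * 1.4 * 1.641 = 1.2946 persons/(s*m)
Fc = 1.2946 * 2.653 = 3.4345 persons/s

3.4345 persons/s


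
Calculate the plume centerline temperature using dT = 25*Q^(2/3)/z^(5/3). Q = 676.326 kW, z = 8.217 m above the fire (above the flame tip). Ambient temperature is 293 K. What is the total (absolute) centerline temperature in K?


Q^(2/3) = 77.050
z^(5/3) = 33.460
dT = 25 * 77.050 / 33.460 = 57.569 K
T = 293 + 57.569 = 350.57 K

350.57 K


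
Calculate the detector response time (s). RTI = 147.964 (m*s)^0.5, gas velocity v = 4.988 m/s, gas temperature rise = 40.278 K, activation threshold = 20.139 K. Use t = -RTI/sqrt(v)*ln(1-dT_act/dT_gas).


dT_act/dT_gas = 0.5
ln(1 - 0.5) = -0.69315
t = -147.964 / sqrt(4.988) * -0.69315 = 45.922 s

45.922 s


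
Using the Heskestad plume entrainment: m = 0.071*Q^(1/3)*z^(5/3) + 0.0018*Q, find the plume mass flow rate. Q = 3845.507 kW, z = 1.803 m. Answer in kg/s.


Q^(1/3) = 15.667
z^(5/3) = 2.6709
First term = 0.071 * 15.667 * 2.6709 = 2.9710
Second term = 0.0018 * 3845.507 = 6.9219
m = 9.8929 kg/s

9.8929 kg/s


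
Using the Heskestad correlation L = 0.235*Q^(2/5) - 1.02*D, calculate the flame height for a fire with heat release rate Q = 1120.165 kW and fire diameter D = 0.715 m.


Q^(2/5) = 16.585
0.235 * Q^(2/5) = 3.8975
1.02 * D = 0.72930
L = 3.1682 m

3.1682 m


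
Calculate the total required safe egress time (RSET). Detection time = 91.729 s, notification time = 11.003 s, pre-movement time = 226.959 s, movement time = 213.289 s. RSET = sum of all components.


Total = 91.729 + 11.003 + 226.959 + 213.289 = 542.98 s

542.98 s


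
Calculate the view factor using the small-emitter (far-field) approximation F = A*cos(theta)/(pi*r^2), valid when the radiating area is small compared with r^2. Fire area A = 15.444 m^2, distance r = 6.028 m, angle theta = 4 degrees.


cos(4 deg) = 0.99756
pi*r^2 = 114.16
F = 15.444 * 0.99756 / 114.16 = 0.13496

0.13496


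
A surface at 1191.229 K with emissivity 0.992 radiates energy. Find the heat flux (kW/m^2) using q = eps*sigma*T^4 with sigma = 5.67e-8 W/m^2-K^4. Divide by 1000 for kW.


T^4 = 2.0136e+12
q = 0.992 * 5.67e-8 * 2.0136e+12 / 1000 = 113.26 kW/m^2

113.26 kW/m^2


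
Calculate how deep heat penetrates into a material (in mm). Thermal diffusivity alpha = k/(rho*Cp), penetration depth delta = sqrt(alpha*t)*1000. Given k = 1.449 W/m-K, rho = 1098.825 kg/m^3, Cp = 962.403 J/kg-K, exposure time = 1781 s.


alpha = 1.449 / (1098.825 * 962.403) = 1.3702e-06 m^2/s
alpha * t = 0.0024403
delta = sqrt(0.0024403) * 1000 = 49.400 mm

49.400 mm


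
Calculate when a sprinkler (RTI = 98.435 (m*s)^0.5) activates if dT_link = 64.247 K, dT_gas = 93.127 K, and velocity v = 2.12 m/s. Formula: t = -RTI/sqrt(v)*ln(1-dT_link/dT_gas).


dT_link/dT_gas = 0.68989
ln(1 - 0.68989) = -1.1708
t = -98.435 / sqrt(2.12) * -1.1708 = 79.153 s

79.153 s


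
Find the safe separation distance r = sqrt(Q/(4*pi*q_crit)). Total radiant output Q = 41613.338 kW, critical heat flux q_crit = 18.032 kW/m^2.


4*pi*q_crit = 226.60
Q/(4*pi*q_crit) = 183.64
r = sqrt(183.64) = 13.552 m

13.552 m


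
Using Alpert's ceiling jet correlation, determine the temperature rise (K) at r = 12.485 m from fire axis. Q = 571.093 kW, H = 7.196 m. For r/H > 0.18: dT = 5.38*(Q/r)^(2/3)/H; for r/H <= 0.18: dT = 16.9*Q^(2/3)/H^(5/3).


r/H = 12.485 / 7.196 = 1.7350
r/H > 0.18, so dT = 5.38*(Q/r)^(2/3)/H
Q/r = 45.742
(Q/r)^(2/3) = 12.790
dT = 5.38 * 12.790 / 7.196 = 9.5625 K

9.5625 K


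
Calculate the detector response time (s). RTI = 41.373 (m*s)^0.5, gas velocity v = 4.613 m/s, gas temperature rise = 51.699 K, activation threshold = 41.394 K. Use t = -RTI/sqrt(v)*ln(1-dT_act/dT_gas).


dT_act/dT_gas = 0.80067
ln(1 - 0.80067) = -1.6128
t = -41.373 / sqrt(4.613) * -1.6128 = 31.068 s

31.068 s


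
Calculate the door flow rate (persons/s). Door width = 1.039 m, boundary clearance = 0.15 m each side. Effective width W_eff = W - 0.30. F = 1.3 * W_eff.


W_eff = 1.039 - 0.30 = 0.739 m
F = 1.3 * 0.739 = 0.96070 persons/s

0.96070 persons/s


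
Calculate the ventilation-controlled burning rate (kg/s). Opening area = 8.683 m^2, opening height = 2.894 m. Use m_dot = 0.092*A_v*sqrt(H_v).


sqrt(H_v) = 1.7012
m_dot = 0.092 * 8.683 * 1.7012 = 1.3590 kg/s

1.3590 kg/s


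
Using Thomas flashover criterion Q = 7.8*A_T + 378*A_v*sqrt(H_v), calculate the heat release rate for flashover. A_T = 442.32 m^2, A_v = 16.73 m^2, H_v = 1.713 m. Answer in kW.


7.8*A_T = 3450.096
sqrt(H_v) = 1.3088
378*A_v*sqrt(H_v) = 8276.9
Q = 3450.096 + 8276.9 = 11727 kW

11727 kW


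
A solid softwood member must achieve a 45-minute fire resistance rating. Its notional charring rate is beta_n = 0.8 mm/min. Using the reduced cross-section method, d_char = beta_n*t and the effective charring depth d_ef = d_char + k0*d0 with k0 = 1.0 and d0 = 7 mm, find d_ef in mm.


d_char = 0.8 * 45 = 36 mm
d_ef = 36 + 1.0*7 = 43 mm

43 mm


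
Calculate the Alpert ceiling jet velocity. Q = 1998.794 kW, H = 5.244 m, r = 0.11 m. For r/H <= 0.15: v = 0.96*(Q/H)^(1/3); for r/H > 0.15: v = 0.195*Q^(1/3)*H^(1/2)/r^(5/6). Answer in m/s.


r/H = 0.11 / 5.244 = 0.020976
r/H <= 0.15, so v = 0.96*(Q/H)^(1/3)
Q/H = 381.16
(Q/H)^(1/3) = 7.2505
v = 0.96 * 7.2505 = 6.9605 m/s

6.9605 m/s


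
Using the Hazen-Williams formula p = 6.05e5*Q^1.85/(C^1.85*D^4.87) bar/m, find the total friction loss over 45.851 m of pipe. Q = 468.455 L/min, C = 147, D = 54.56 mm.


Q^1.85 = 87244
C^1.85 = 10222
D^4.87 = 2.8746e+08
p/m = 0.017963 bar/m
p_total = 0.017963 * 45.851 = 0.82362 bar

0.82362 bar


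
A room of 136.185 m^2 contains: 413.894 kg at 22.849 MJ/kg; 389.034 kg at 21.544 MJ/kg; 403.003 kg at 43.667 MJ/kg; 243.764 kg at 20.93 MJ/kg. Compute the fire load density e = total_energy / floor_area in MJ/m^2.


Total energy = 413.894*22.849 + 389.034*21.544 + 403.003*43.667 + 243.764*20.93
= 9457.064 + 8381.348 + 17597.93 + 5101.981
= 40538.33 MJ
e = 40538.33 / 136.185 = 297.67 MJ/m^2

297.67 MJ/m^2


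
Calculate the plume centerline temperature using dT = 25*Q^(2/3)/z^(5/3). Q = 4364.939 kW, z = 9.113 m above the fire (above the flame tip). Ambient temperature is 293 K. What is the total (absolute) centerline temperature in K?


Q^(2/3) = 267.09
z^(5/3) = 39.759
dT = 25 * 267.09 / 39.759 = 167.94 K
T = 293 + 167.94 = 460.94 K

460.94 K


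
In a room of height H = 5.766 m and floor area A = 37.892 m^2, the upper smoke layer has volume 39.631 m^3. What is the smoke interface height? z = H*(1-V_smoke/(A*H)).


V/(A*H) = 0.18139
1 - 0.18139 = 0.81861
z = 5.766 * 0.81861 = 4.7201 m

4.7201 m


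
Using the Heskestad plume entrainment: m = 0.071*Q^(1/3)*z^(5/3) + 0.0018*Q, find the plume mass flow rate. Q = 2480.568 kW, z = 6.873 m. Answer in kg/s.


Q^(1/3) = 13.537
z^(5/3) = 24.845
First term = 0.071 * 13.537 * 24.845 = 23.879
Second term = 0.0018 * 2480.568 = 4.4650
m = 28.344 kg/s

28.344 kg/s


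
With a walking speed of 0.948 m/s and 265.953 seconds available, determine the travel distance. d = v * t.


d = 0.948 * 265.953 = 252.12 m

252.12 m


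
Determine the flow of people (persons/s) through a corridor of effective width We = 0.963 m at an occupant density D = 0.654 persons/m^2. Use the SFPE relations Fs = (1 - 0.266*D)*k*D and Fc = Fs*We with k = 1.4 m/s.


1 - 0.266*D = 1 - 0.266*0.654 = 0.82604
Fs = 0.82604 * 1.4 * 0.654 = 0.75632 persons/(s*m)
Fc = 0.75632 * 0.963 = 0.72833 persons/s

0.72833 persons/s


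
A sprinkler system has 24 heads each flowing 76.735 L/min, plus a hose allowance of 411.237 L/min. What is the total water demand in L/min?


Sprinkler demand = 24 * 76.735 = 1841.64 L/min
Total = 1841.64 + 411.237 = 2252.877 L/min

2252.877 L/min


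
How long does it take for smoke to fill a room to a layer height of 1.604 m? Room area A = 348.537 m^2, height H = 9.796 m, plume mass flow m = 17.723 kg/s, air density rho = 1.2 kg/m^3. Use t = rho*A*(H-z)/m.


H - z = 8.192 m
t = 1.2 * 348.537 * 8.192 / 17.723 = 193.32 s

193.32 s


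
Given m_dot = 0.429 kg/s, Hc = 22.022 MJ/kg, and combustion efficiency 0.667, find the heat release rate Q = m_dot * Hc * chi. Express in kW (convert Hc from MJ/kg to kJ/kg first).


Hc = 22.022 MJ/kg = 22.022 * 1000 kJ/kg = 22022 kJ/kg
Q = 0.429 kg/s * 22022 kJ/kg * 0.667 = 6301.4 kW

6301.4 kW


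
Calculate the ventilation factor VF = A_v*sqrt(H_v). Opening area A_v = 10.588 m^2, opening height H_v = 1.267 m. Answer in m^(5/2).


sqrt(H_v) = 1.1256
VF = 10.588 * 1.1256 = 11.918 m^(5/2)

11.918 m^(5/2)


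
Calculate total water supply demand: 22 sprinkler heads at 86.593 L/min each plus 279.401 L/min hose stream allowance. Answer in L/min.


Sprinkler demand = 22 * 86.593 = 1905.046 L/min
Total = 1905.046 + 279.401 = 2184.447 L/min

2184.447 L/min


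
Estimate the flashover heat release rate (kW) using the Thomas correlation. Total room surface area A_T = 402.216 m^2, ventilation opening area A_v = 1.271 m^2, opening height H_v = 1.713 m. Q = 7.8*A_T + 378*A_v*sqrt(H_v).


7.8*A_T = 3137.3
sqrt(H_v) = 1.3088
378*A_v*sqrt(H_v) = 628.81
Q = 3137.3 + 628.81 = 3766.1 kW

3766.1 kW


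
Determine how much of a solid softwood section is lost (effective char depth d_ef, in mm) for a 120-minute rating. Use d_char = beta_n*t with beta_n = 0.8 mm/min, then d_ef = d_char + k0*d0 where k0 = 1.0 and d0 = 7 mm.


d_char = 0.8 * 120 = 96 mm
d_ef = 96 + 1.0*7 = 103 mm

103 mm


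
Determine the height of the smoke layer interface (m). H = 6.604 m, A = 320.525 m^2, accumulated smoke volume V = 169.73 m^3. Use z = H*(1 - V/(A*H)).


V/(A*H) = 0.080184
1 - 0.080184 = 0.91982
z = 6.604 * 0.91982 = 6.0745 m

6.0745 m


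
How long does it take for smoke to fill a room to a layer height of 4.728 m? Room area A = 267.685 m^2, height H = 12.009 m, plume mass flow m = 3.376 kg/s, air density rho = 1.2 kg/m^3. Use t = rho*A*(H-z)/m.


H - z = 7.281 m
t = 1.2 * 267.685 * 7.281 / 3.376 = 692.78 s

692.78 s


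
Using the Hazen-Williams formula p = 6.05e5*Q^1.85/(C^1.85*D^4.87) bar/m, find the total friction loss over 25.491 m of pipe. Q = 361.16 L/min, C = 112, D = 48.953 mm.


Q^1.85 = 53919
C^1.85 = 6180.9
D^4.87 = 1.6952e+08
p/m = 0.031133 bar/m
p_total = 0.031133 * 25.491 = 0.79361 bar

0.79361 bar


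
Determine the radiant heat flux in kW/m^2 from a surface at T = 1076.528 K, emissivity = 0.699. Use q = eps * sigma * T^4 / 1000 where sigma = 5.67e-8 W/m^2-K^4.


T^4 = 1.3431e+12
q = 0.699 * 5.67e-8 * 1.3431e+12 / 1000 = 53.231 kW/m^2

53.231 kW/m^2


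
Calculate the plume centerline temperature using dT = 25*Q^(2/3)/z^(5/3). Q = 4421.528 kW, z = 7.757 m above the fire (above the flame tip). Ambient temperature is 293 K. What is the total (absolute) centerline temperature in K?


Q^(2/3) = 269.39
z^(5/3) = 30.396
dT = 25 * 269.39 / 30.396 = 221.56 K
T = 293 + 221.56 = 514.56 K

514.56 K


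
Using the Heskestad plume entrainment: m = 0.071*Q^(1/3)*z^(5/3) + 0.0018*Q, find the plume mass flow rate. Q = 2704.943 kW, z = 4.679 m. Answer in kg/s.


Q^(1/3) = 13.933
z^(5/3) = 13.089
First term = 0.071 * 13.933 * 13.089 = 12.949
Second term = 0.0018 * 2704.943 = 4.8689
m = 17.818 kg/s

17.818 kg/s


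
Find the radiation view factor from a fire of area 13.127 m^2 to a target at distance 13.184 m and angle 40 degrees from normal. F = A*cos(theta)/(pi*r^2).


cos(40 deg) = 0.76604
pi*r^2 = 546.06
F = 13.127 * 0.76604 / 546.06 = 0.018415

0.018415


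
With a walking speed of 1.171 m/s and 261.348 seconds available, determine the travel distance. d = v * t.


d = 1.171 * 261.348 = 306.04 m

306.04 m


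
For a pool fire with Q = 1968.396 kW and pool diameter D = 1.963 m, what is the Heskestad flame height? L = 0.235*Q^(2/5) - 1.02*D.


Q^(2/5) = 20.780
0.235 * Q^(2/5) = 4.8833
1.02 * D = 2.0023
L = 2.8810 m

2.8810 m


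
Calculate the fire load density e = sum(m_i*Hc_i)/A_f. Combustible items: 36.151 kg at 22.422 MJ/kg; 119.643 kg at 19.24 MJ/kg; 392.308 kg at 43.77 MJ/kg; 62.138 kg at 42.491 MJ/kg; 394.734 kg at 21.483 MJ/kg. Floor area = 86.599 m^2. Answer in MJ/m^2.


Total energy = 36.151*22.422 + 119.643*19.24 + 392.308*43.77 + 62.138*42.491 + 394.734*21.483
= 810.5777 + 2301.931 + 17171.32 + 2640.306 + 8480.071
= 31404.21 MJ
e = 31404.21 / 86.599 = 362.64 MJ/m^2

362.64 MJ/m^2


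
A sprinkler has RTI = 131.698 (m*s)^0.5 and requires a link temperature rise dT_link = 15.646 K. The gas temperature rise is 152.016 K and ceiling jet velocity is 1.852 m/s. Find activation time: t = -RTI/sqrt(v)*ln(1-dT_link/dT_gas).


dT_link/dT_gas = 0.10292
ln(1 - 0.10292) = -0.10861
t = -131.698 / sqrt(1.852) * -0.10861 = 10.511 s

10.511 s


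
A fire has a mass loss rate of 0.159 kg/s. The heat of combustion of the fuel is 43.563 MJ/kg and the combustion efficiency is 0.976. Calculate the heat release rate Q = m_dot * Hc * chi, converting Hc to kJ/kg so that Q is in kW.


Hc = 43.563 MJ/kg = 43.563 * 1000 kJ/kg = 43563 kJ/kg
Q = 0.159 kg/s * 43563 kJ/kg * 0.976 = 6760.3 kW

6760.3 kW


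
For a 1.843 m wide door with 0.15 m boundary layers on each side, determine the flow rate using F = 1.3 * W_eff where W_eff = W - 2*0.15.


W_eff = 1.843 - 0.30 = 1.543 m
F = 1.3 * 1.543 = 2.0059 persons/s

2.0059 persons/s


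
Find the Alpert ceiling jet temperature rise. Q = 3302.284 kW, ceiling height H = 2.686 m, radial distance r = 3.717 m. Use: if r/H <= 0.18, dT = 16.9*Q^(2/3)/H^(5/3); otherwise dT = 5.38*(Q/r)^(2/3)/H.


r/H = 3.717 / 2.686 = 1.3838
r/H > 0.18, so dT = 5.38*(Q/r)^(2/3)/H
Q/r = 888.43
(Q/r)^(2/3) = 92.416
dT = 5.38 * 92.416 / 2.686 = 185.11 K

185.11 K


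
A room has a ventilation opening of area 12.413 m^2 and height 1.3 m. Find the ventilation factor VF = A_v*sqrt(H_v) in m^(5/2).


sqrt(H_v) = 1.1402
VF = 12.413 * 1.1402 = 14.153 m^(5/2)

14.153 m^(5/2)


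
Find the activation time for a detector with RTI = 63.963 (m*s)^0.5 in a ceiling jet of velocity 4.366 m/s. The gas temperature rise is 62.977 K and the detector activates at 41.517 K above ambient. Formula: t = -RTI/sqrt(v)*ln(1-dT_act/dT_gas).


dT_act/dT_gas = 0.65924
ln(1 - 0.65924) = -1.0766
t = -63.963 / sqrt(4.366) * -1.0766 = 32.956 s

32.956 s


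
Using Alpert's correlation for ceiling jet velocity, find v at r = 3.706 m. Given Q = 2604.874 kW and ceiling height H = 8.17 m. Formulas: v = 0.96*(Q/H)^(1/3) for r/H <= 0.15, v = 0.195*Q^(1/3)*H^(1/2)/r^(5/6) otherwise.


r/H = 3.706 / 8.17 = 0.45361
r/H > 0.15, so v = 0.195*Q^(1/3)*H^(1/2)/r^(5/6)
Q^(1/3) = 13.759
H^(1/2) = 2.8583
r^(5/6) = 2.9791
v = 0.195 * 13.759 * 2.8583 / 2.9791 = 2.5743 m/s

2.5743 m/s


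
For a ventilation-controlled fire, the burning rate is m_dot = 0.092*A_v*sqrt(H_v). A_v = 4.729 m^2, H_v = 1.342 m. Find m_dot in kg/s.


sqrt(H_v) = 1.1584
m_dot = 0.092 * 4.729 * 1.1584 = 0.50400 kg/s

0.50400 kg/s


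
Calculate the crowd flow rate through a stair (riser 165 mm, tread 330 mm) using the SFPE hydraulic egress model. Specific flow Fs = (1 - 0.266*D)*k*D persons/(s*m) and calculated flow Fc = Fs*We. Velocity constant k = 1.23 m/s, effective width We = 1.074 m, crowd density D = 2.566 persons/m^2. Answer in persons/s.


1 - 0.266*D = 1 - 0.266*2.566 = 0.31744
Fs = 0.31744 * 1.23 * 2.566 = 1.0019 persons/(s*m)
Fc = 1.0019 * 1.074 = 1.0761 persons/s

1.0761 persons/s


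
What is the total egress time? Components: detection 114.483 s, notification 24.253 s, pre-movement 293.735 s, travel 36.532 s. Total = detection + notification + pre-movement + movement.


Total = 114.483 + 24.253 + 293.735 + 36.532 = 469.003 s

469.003 s


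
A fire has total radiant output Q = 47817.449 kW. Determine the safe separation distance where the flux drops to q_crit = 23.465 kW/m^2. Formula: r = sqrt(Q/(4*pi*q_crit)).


4*pi*q_crit = 294.87
Q/(4*pi*q_crit) = 162.16
r = sqrt(162.16) = 12.734 m

12.734 m


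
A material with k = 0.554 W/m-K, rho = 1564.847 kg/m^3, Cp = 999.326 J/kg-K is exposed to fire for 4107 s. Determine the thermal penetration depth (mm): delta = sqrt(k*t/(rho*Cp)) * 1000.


alpha = 0.554 / (1564.847 * 999.326) = 3.5427e-07 m^2/s
alpha * t = 0.0014550
delta = sqrt(0.0014550) * 1000 = 38.144 mm

38.144 mm


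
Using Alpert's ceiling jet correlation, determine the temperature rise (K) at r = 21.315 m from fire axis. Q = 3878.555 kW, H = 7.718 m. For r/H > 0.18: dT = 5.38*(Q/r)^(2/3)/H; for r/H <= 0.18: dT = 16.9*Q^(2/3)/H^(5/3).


r/H = 21.315 / 7.718 = 2.7617
r/H > 0.18, so dT = 5.38*(Q/r)^(2/3)/H
Q/r = 181.96
(Q/r)^(2/3) = 32.111
dT = 5.38 * 32.111 / 7.718 = 22.384 K

22.384 K


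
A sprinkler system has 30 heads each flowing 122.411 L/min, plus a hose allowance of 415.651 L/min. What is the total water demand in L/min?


Sprinkler demand = 30 * 122.411 = 3672.33 L/min
Total = 3672.33 + 415.651 = 4087.981 L/min

4087.981 L/min


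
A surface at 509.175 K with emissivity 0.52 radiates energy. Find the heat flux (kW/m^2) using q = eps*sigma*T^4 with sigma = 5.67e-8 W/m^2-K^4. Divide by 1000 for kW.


T^4 = 6.7215e+10
q = 0.52 * 5.67e-8 * 6.7215e+10 / 1000 = 1.9818 kW/m^2

1.9818 kW/m^2


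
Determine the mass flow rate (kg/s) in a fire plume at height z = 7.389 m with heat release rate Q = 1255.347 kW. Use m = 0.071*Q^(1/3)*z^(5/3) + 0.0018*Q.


Q^(1/3) = 10.788
z^(5/3) = 28.031
First term = 0.071 * 10.788 * 28.031 = 21.470
Second term = 0.0018 * 1255.347 = 2.2596
m = 23.729 kg/s

23.729 kg/s


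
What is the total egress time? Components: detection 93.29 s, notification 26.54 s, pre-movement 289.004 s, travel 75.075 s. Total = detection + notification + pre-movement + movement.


Total = 93.29 + 26.54 + 289.004 + 75.075 = 483.909 s

483.909 s


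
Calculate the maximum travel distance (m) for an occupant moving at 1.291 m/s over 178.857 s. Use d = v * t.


d = 1.291 * 178.857 = 230.90 m

230.90 m


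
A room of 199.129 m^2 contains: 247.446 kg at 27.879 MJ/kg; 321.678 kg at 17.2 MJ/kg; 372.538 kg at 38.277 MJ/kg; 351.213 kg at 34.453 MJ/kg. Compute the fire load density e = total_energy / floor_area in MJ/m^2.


Total energy = 247.446*27.879 + 321.678*17.2 + 372.538*38.277 + 351.213*34.453
= 6898.547 + 5532.862 + 14259.64 + 12100.34
= 38791.39 MJ
e = 38791.39 / 199.129 = 194.81 MJ/m^2

194.81 MJ/m^2


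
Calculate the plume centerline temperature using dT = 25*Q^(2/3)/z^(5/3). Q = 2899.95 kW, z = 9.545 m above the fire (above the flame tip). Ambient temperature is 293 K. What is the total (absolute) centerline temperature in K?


Q^(2/3) = 203.36
z^(5/3) = 42.950
dT = 25 * 203.36 / 42.950 = 118.37 K
T = 293 + 118.37 = 411.37 K

411.37 K


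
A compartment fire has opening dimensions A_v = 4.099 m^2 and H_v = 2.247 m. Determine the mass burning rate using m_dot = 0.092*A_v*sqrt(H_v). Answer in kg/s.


sqrt(H_v) = 1.4990
m_dot = 0.092 * 4.099 * 1.4990 = 0.56528 kg/s

0.56528 kg/s


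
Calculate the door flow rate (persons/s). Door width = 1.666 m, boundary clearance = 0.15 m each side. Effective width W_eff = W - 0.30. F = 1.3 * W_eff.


W_eff = 1.666 - 0.30 = 1.366 m
F = 1.3 * 1.366 = 1.7758 persons/s

1.7758 persons/s


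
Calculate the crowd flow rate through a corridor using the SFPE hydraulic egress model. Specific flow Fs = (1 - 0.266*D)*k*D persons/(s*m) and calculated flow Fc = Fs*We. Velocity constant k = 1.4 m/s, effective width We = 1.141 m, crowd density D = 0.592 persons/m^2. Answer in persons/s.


1 - 0.266*D = 1 - 0.266*0.592 = 0.84253
Fs = 0.84253 * 1.4 * 0.592 = 0.69829 persons/(s*m)
Fc = 0.69829 * 1.141 = 0.79675 persons/s

0.79675 persons/s


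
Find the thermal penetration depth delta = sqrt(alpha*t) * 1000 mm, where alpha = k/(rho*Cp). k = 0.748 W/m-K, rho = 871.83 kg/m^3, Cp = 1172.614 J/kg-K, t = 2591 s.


alpha = 0.748 / (871.83 * 1172.614) = 7.3167e-07 m^2/s
alpha * t = 0.0018958
delta = sqrt(0.0018958) * 1000 = 43.540 mm

43.540 mm


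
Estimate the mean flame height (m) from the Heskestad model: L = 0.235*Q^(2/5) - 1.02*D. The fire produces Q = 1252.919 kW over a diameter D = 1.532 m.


Q^(2/5) = 17.345
0.235 * Q^(2/5) = 4.0760
1.02 * D = 1.5626
L = 2.5134 m

2.5134 m


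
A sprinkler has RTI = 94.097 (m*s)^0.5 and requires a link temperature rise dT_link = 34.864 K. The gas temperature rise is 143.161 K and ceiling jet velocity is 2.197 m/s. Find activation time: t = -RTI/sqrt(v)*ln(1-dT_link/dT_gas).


dT_link/dT_gas = 0.24353
ln(1 - 0.24353) = -0.27909
t = -94.097 / sqrt(2.197) * -0.27909 = 17.718 s

17.718 s


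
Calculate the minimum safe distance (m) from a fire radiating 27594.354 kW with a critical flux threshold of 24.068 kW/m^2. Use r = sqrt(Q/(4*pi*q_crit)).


4*pi*q_crit = 302.45
Q/(4*pi*q_crit) = 91.237
r = sqrt(91.237) = 9.5518 m

9.5518 m


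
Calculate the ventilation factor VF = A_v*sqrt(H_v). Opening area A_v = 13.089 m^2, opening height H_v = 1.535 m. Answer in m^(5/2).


sqrt(H_v) = 1.2390
VF = 13.089 * 1.2390 = 16.217 m^(5/2)

16.217 m^(5/2)


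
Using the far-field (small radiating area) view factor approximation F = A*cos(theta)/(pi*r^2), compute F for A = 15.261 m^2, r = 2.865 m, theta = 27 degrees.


cos(27 deg) = 0.89101
pi*r^2 = 25.787
F = 15.261 * 0.89101 / 25.787 = 0.52731

0.52731


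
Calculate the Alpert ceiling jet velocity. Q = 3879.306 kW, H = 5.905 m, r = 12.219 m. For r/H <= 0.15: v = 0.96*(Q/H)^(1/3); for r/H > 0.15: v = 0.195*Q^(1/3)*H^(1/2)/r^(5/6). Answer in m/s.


r/H = 12.219 / 5.905 = 2.0693
r/H > 0.15, so v = 0.195*Q^(1/3)*H^(1/2)/r^(5/6)
Q^(1/3) = 15.713
H^(1/2) = 2.4300
r^(5/6) = 8.0512
v = 0.195 * 15.713 * 2.4300 / 8.0512 = 0.92477 m/s

0.92477 m/s


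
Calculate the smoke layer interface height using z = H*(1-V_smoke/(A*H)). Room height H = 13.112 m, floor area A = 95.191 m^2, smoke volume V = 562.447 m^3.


V/(A*H) = 0.45063
1 - 0.45063 = 0.54937
z = 13.112 * 0.54937 = 7.2034 m

7.2034 m


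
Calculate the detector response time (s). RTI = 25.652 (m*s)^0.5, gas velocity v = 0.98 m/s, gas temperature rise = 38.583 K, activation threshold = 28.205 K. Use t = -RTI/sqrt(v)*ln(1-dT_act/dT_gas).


dT_act/dT_gas = 0.73102
ln(1 - 0.73102) = -1.3131
t = -25.652 / sqrt(0.98) * -1.3131 = 34.026 s

34.026 s


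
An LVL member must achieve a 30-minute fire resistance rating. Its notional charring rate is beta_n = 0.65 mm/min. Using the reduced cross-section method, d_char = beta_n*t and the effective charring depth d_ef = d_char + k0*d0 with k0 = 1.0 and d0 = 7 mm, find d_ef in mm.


d_char = 0.65 * 30 = 19.5 mm
d_ef = 19.5 + 1.0*7 = 26.5 mm

26.5 mm


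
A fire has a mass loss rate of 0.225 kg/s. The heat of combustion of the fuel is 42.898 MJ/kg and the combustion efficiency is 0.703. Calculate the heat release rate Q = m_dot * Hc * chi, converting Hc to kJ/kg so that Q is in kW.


Hc = 42.898 MJ/kg = 42.898 * 1000 kJ/kg = 42898 kJ/kg
Q = 0.225 kg/s * 42898 kJ/kg * 0.703 = 6785.4 kW

6785.4 kW


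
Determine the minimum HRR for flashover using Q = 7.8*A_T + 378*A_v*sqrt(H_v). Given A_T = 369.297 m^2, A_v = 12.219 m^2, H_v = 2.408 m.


7.8*A_T = 2880.5
sqrt(H_v) = 1.5518
378*A_v*sqrt(H_v) = 7167.3
Q = 2880.5 + 7167.3 = 10048 kW

10048 kW


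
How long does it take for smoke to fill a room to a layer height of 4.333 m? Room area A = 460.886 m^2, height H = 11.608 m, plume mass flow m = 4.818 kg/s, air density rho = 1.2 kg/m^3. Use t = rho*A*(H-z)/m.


H - z = 7.275 m
t = 1.2 * 460.886 * 7.275 / 4.818 = 835.10 s

835.10 s


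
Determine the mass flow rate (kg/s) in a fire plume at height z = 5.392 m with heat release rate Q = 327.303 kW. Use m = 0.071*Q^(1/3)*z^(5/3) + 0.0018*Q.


Q^(1/3) = 6.8915
z^(5/3) = 16.580
First term = 0.071 * 6.8915 * 16.580 = 8.1126
Second term = 0.0018 * 327.303 = 0.58915
m = 8.7017 kg/s

8.7017 kg/s


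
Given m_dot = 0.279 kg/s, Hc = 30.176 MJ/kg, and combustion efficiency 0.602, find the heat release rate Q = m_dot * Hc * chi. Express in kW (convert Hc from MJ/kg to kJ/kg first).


Hc = 30.176 MJ/kg = 30.176 * 1000 kJ/kg = 30176 kJ/kg
Q = 0.279 kg/s * 30176 kJ/kg * 0.602 = 5068.3 kW

5068.3 kW


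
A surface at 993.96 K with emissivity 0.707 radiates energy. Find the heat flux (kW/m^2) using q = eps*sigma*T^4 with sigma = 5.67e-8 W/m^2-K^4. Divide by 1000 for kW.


T^4 = 9.7606e+11
q = 0.707 * 5.67e-8 * 9.7606e+11 / 1000 = 39.127 kW/m^2

39.127 kW/m^2


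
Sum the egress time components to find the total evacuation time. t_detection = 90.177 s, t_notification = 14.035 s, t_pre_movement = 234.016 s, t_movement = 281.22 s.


Total = 90.177 + 14.035 + 234.016 + 281.22 = 619.448 s

619.448 s


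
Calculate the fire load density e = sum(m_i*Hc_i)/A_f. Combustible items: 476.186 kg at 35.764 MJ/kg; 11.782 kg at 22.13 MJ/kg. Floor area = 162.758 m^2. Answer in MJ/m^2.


Total energy = 476.186*35.764 + 11.782*22.13
= 17030.32 + 260.7357
= 17291.05 MJ
e = 17291.05 / 162.758 = 106.24 MJ/m^2

106.24 MJ/m^2


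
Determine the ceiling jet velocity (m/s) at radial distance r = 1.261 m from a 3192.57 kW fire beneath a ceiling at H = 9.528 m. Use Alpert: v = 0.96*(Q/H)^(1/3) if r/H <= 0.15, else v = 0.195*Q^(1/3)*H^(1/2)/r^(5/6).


r/H = 1.261 / 9.528 = 0.13235
r/H <= 0.15, so v = 0.96*(Q/H)^(1/3)
Q/H = 335.07
(Q/H)^(1/3) = 6.9456
v = 0.96 * 6.9456 = 6.6678 m/s

6.6678 m/s


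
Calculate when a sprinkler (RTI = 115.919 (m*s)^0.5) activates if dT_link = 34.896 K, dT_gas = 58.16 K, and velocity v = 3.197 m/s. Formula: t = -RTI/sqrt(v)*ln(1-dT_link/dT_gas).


dT_link/dT_gas = 0.6
ln(1 - 0.6) = -0.91629
t = -115.919 / sqrt(3.197) * -0.91629 = 59.404 s

59.404 s


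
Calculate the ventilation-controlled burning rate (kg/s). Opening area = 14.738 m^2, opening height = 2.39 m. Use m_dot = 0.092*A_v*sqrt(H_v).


sqrt(H_v) = 1.5460
m_dot = 0.092 * 14.738 * 1.5460 = 2.0962 kg/s

2.0962 kg/s
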